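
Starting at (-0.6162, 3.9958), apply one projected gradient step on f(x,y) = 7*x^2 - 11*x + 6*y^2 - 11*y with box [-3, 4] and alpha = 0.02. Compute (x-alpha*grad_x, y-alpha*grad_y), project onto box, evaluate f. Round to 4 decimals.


Step 1: Compute gradient at (-0.6162, 3.9958).
grad_x = 2*7*-0.6162 - 11 = -19.6268
grad_y = 2*6*3.9958 - 11 = 36.9496
Step 2: Gradient step.
x_raw = -0.6162 - 0.02*-19.6268 = -0.2237
y_raw = 3.9958 - 0.02*36.9496 = 3.2568
Step 3: Project onto [-3, 4].
x_proj = clip(-0.2237) = -0.2237
y_proj = clip(3.2568) = 3.2568
Step 4: Evaluate f.
f(-0.2237, 3.2568) = 30.6264


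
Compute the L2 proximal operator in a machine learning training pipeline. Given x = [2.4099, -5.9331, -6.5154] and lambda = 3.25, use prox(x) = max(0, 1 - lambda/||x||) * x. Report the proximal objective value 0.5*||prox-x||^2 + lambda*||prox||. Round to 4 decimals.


Step 1: Compute ||x||.
||x|| = 9.1356
Step 2: Compute scaling factor.
scale = max(0, 1 - 3.25/9.1356) = 0.6443
Step 3: prox(x) = [1.5526, -3.8224, -4.1975]
||prox(x)|| = 5.8856
Step 4: Proximal objective.
0.5*||prox-x||^2 = 5.2813
lambda*||prox|| = 19.1282
Total = 24.4095


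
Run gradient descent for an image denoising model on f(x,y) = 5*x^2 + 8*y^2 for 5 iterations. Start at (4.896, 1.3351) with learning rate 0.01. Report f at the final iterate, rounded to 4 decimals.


Gradient descent on f(x,y) = 5*x^2 + 8*y^2.
Starting point: (4.896, 1.3351), alpha = 0.01
Step 1: grad_x = 2*5*4.896 = 48.96, grad_y = 2*8*1.3351 = 21.3616
  x_1 = 4.896 - 0.01*48.96 = 4.4064
  y_1 = 1.3351 - 0.01*21.3616 = 1.1215
Step 2: grad_x = 2*5*4.4064 = 44.064, grad_y = 2*8*1.1215 = 17.9437
  x_2 = 4.4064 - 0.01*44.064 = 3.9658
  y_2 = 1.1215 - 0.01*17.9437 = 0.942
Step 3: grad_x = 2*5*3.9658 = 39.6576, grad_y = 2*8*0.942 = 15.0727
  x_3 = 3.9658 - 0.01*39.6576 = 3.5692
  y_3 = 0.942 - 0.01*15.0727 = 0.7913
Step 4: grad_x = 2*5*3.5692 = 35.6918, grad_y = 2*8*0.7913 = 12.6611
  x_4 = 3.5692 - 0.01*35.6918 = 3.2123
  y_4 = 0.7913 - 0.01*12.6611 = 0.6647
Step 5: grad_x = 2*5*3.2123 = 32.1227, grad_y = 2*8*0.6647 = 10.6353
  x_5 = 3.2123 - 0.01*32.1227 = 2.891
  y_5 = 0.6647 - 0.01*10.6353 = 0.5584
f(2.891, 0.5584) = 5*2.891^2 + 8*0.5584^2 = 44.2846


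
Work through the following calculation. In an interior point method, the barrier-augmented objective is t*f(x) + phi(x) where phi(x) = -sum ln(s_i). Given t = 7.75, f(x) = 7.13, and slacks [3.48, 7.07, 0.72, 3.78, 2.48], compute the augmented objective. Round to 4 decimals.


Step 1: Compute log-barrier.
ln values: [1.247, 1.9559, -0.3285, 1.3297, 0.9083]
phi = -(1.247 + 1.9559 - 0.3285 + 1.3297 + 0.9083) = -5.1124
Step 2: Compute augmented objective.
t*f(x) = 7.75*7.13 = 55.2575
Total = 55.2575 - 5.1124 = 50.1451


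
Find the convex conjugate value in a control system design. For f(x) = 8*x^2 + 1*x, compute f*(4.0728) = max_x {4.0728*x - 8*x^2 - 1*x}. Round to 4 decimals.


f*(y) = sup_x {y*x - a*x^2 - b*x} = sup_x {(y-b)*x - a*x^2}
FOC: (y - b) - 2a*x = 0 => x* = (y - b)/(2a)
x* = (4.0728 - 1)/(2*8) = 0.1921
f*(4.0728) = (y-b)^2/(4a) = (4.0728 - 1)^2/(4*8)
= 9.4421/32 = 0.2951


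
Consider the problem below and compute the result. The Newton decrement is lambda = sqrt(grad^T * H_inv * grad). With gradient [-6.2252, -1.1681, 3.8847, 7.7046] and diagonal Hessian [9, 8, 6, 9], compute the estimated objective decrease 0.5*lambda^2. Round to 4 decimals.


Step 1: H is diagonal, so H^(-1) * g = [-0.6917, -0.146, 0.6475, 0.8561].
Step 2: g^T H^(-1) g = sum_i g_i^2 / H_ii
  = (-6.2252)^2/9 + (-1.1681)^2/8 + (3.8847)^2/6 + (7.7046)^2/9
  = 4.3059 + 0.1706 + 2.5151 + 6.5957 = 13.5873
Step 3: Objective decrease = 0.5 * g^T H^(-1) g = 6.7936


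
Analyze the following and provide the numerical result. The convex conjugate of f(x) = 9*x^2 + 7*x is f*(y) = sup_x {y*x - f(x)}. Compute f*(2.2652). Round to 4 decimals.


f*(y) = sup_x {y*x - a*x^2 - b*x} = sup_x {(y-b)*x - a*x^2}
FOC: (y - b) - 2a*x = 0 => x* = (y - b)/(2a)
x* = (2.2652 - 7)/(2*9) = -0.263
f*(2.2652) = (y-b)^2/(4a) = (2.2652 - 7)^2/(4*9)
= 22.4183/36 = 0.6227


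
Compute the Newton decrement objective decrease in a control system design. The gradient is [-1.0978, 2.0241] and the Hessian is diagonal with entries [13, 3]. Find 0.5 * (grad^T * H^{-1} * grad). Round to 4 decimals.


Step 1: H is diagonal, so H^(-1) * g = [-0.0844, 0.6747].
Step 2: g^T H^(-1) g = sum_i g_i^2 / H_ii
  = (-1.0978)^2/13 + (2.0241)^2/3
  = 0.0927 + 1.3657 = 1.4584
Step 3: Objective decrease = 0.5 * g^T H^(-1) g = 0.7292


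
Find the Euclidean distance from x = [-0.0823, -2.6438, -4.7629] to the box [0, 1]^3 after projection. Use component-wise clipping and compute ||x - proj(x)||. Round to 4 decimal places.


Project each component onto [0, 1].
clip(-0.0823) = 0.0, clip(-2.6438) = 0.0, clip(-4.7629) = 0.0
Projection = [0.0, 0.0, 0.0]
Squared diffs: [0.0068, 6.9897, 22.6852]
Distance = sqrt(29.6817) = 5.4481


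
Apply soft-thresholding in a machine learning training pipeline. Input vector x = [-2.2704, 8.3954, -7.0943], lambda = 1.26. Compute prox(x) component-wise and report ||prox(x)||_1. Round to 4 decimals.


Soft-thresholding with lambda = 1.26:
prox(-2.2704) = sign(-2.2704)*max(|-2.2704| - 1.26, 0) = -1.0104
prox(8.3954) = sign(8.3954)*max(|8.3954| - 1.26, 0) = 7.1354
prox(-7.0943) = sign(-7.0943)*max(|-7.0943| - 1.26, 0) = -5.8343
prox(x) = [-1.0104, 7.1354, -5.8343]
||prox(x)||_1 = 1.0104 + 7.1354 + 5.8343 = 13.9801


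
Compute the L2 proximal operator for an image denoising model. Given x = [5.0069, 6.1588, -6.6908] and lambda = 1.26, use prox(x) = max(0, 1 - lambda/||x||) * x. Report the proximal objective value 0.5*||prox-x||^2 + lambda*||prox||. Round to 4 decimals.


Step 1: Compute ||x||.
||x|| = 10.3811
Step 2: Compute scaling factor.
scale = max(0, 1 - 1.26/10.3811) = 0.8786
Step 3: prox(x) = [4.3992, 5.4113, -5.8787]
||prox(x)|| = 9.1211
Step 4: Proximal objective.
0.5*||prox-x||^2 = 0.7938
lambda*||prox|| = 11.4926
Total = 12.2864


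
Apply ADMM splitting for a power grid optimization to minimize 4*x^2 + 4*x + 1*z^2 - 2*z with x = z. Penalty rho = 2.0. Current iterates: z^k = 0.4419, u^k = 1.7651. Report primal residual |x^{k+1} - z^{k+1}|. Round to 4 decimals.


ADMM iteration with rho = 2.0, z^k = 0.4419, u^k = 1.7651
Step 1: x-update.
Minimize 4*x^2 + 4*x + (2.0/2)*(x - 0.4419 + 1.7651)^2
FOC: (2*4 + 2.0)*x = -4 + 2.0*(0.4419 - 1.7651)
x^{k+1} = -0.6646
Step 2: z-update.
Minimize 1*z^2 - 2*z + (2.0/2)*(-0.6646 - z + 1.7651)^2
FOC: (2*1 + 2.0)*z = 2 + 2.0*(-0.6646 + 1.7651)
z^{k+1} = 1.0502
Step 3: u-update.
u^{k+1} = 1.7651 - 0.6646 - 1.0502 = 0.0502
Step 4: Primal residual = |-0.6646 - 1.0502| = 1.7149


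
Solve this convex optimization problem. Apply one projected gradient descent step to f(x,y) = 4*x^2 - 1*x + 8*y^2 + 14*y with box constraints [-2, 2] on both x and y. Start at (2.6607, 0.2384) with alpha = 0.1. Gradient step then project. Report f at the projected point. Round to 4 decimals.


Step 1: Compute gradient at (2.6607, 0.2384).
grad_x = 2*4*2.6607 - 1 = 20.2856
grad_y = 2*8*0.2384 + 14 = 17.8144
Step 2: Gradient step.
x_raw = 2.6607 - 0.1*20.2856 = 0.6321
y_raw = 0.2384 - 0.1*17.8144 = -1.543
Step 3: Project onto [-2, 2].
x_proj = clip(0.6321) = 0.6321
y_proj = clip(-1.543) = -1.543
Step 4: Evaluate f.
f(0.6321, -1.543) = -1.5885


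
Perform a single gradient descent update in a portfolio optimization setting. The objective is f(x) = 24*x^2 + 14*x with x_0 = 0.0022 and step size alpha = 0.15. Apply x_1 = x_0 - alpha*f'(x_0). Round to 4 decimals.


We compute the gradient at x_0 and apply the update.
f'(x) = 48*x + 14
f'(0.0022) = 48*0.0022 + 14 = 14.1056
x_1 = 0.0022 - 0.15*14.1056 = -2.1136


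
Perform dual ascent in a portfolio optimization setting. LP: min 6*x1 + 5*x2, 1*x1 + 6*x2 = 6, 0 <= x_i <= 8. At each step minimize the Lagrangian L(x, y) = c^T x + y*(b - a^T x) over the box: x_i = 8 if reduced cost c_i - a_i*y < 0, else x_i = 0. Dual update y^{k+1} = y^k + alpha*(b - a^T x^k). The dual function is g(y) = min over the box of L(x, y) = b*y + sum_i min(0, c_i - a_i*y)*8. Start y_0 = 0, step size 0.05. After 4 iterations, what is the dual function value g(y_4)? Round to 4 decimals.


Dual ascent for LP: min 6*x1 + 5*x2, 1*x1 + 6*x2 = 6, 0 <= x_i <= 8
Step 1: y^k = 0.0, reduced costs: (6.0, 5.0)
  x^k = (0.0, 0.0), subgradient = b - a^T x = 6.0
  y^{k+1} = 0.0 + 0.05*6.0 = 0.3
Step 2: y^k = 0.3, reduced costs: (5.7, 3.2)
  x^k = (0.0, 0.0), subgradient = b - a^T x = 6.0
  y^{k+1} = 0.3 + 0.05*6.0 = 0.6
Step 3: y^k = 0.6, reduced costs: (5.4, 1.4)
  x^k = (0.0, 0.0), subgradient = b - a^T x = 6.0
  y^{k+1} = 0.6 + 0.05*6.0 = 0.9
Step 4: y^k = 0.9, reduced costs: (5.1, -0.4)
  x^k = (0.0, 8.0), subgradient = b - a^T x = -42.0
  y^{k+1} = 0.9 + 0.05*-42.0 = -1.2
Dual objective at y_4 = -1.2: reduced costs (7.2, 12.2), box minimizer x = (0.0, 0.0)
g(y_4) = b*y + (c1 - a1*y)*x1 + (c2 - a2*y)*x2 = 6*(-1.2) + 7.2*0.0 + 12.2*0.0 = -7.2 + 0.0 + 0.0 = -7.2


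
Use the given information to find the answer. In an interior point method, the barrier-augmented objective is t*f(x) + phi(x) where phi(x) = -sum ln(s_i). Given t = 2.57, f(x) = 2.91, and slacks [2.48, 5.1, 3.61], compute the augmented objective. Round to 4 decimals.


Step 1: Compute log-barrier.
ln values: [0.9083, 1.6292, 1.2837]
phi = -(0.9083 + 1.6292 + 1.2837) = -3.8212
Step 2: Compute augmented objective.
t*f(x) = 2.57*2.91 = 7.4787
Total = 7.4787 - 3.8212 = 3.6575


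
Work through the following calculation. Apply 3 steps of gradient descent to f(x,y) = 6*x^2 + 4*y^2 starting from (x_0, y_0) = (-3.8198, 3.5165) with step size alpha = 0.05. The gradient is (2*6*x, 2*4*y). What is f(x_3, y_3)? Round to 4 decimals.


Gradient descent on f(x,y) = 6*x^2 + 4*y^2.
Starting point: (-3.8198, 3.5165), alpha = 0.05
Step 1: grad_x = 2*6*-3.8198 = -45.8376, grad_y = 2*4*3.5165 = 28.132
  x_1 = -3.8198 - 0.05*-45.8376 = -1.5279
  y_1 = 3.5165 - 0.05*28.132 = 2.1099
Step 2: grad_x = 2*6*-1.5279 = -18.335, grad_y = 2*4*2.1099 = 16.8792
  x_2 = -1.5279 - 0.05*-18.335 = -0.6112
  y_2 = 2.1099 - 0.05*16.8792 = 1.2659
Step 3: grad_x = 2*6*-0.6112 = -7.334, grad_y = 2*4*1.2659 = 10.1275
  x_3 = -0.6112 - 0.05*-7.334 = -0.2445
  y_3 = 1.2659 - 0.05*10.1275 = 0.7596
f(-0.2445, 0.7596) = 6*(-0.2445)^2 + 4*0.7596^2 = 2.6663


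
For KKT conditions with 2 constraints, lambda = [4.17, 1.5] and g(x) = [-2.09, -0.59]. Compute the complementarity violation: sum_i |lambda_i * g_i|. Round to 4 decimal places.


KKT complementary slackness check:
lambda_1 * g_1 = 4.17 * -2.09 = -8.7153
lambda_2 * g_2 = 1.5 * -0.59 = -0.885
Total violation = 8.7153 + 0.885 = 9.6003


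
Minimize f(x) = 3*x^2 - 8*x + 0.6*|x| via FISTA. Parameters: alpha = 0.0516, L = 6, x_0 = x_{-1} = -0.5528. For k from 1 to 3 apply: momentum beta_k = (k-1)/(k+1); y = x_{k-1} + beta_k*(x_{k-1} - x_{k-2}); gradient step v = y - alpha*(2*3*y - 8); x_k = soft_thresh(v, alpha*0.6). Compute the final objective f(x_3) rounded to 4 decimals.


FISTA on f(x) = 3*x^2 - 8*x + 0.6*|x|
L = 6, alpha = 0.0516
Iteration 1: beta = 0.0, y = -0.5528 + 0.0*(-0.5528 + 0.5528) = -0.5528
  grad(y) = -11.3168, v = y - alpha*grad = 0.0311
  prox(v) = soft_thresh(0.0311, 0.031) = 0.0002
Iteration 2: beta = 0.3333, y = 0.0002 + 0.3333*(0.0002 + 0.5528) = 0.1845
  grad(y) = -6.8929, v = y - alpha*grad = 0.5402
  prox(v) = soft_thresh(0.5402, 0.031) = 0.5092
Iteration 3: beta = 0.5, y = 0.5092 + 0.5*(0.5092 - 0.0002) = 0.7638
  grad(y) = -3.4175, v = y - alpha*grad = 0.9401
  prox(v) = soft_thresh(0.9401, 0.031) = 0.9091
f(x_3) = 3*0.9091^2 - 8*0.9091 + 0.6*|0.9091| = -4.248


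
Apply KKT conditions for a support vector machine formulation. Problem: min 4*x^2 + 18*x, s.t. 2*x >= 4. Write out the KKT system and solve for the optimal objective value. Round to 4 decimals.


Step 1: Try lambda = 0 (constraint inactive).
x_unc = -18/(2*4) = -2.25
Check: 2*-2.25 = -4.5 < 4 -- violated!
Step 2: Constraint must be active: 2*x = 4
x* = 4/2 = 2.0
lambda = (2*4*2.0 + 18)/2 = 17.0
Step 3: Compute optimal value.
f(x*) = 4*2.0^2 + 18*2.0 = 52.0


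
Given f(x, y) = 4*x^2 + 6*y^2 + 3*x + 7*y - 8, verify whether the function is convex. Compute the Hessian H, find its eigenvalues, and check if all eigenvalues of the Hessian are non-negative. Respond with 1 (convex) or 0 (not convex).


The Hessian of f(x,y) = 4*x^2 + 6*y^2 + 3*x + 7*y - 8 is:
H = [[8, 0], [0, 12]]
Trace = 8 + 12 = 20
Determinant = 8*12 - (0)^2 = 96
Discriminant = (20)^2 - 4*96 = 16.0
Eigenvalues: lambda_1 = 8.0, lambda_2 = 12.0
The function is convex.

1


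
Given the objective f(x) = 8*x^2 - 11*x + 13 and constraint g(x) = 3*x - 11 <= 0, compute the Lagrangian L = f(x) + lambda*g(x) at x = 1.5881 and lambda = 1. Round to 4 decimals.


Step 1: Evaluate f(x).
f(1.5881) = 8*1.5881^2 - 11*1.5881 + 13 = 15.7074
Step 2: Evaluate g(x).
g(1.5881) = 3*1.5881 - 11 = -6.2357
Step 3: Compute Lagrangian.
L = 15.7074 + 1*-6.2357 = 9.4717


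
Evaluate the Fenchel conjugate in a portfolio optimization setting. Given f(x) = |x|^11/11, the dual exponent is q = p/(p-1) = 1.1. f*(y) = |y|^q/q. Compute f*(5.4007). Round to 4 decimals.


The conjugate exponent q satisfies 1/p + 1/q = 1.
p = 11, so q = 11/(11 - 1) = 1.1
|y|^q = 5.4007^1.1 = 6.3929
f*(5.4007) = 6.3929 / 1.1 = 5.8117


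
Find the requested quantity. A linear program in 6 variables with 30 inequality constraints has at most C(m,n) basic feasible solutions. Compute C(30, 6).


Each vertex corresponds to some choice of n active constraints out of m, so the number of vertices is at most C(m, n) = m! / (n!(m-n)!).
m = 30, n = 6
Numerator: 30 * 29 * 28 * 27 * 26 * 25
Denominator: 6! = 720
C(30, 6) = 593775


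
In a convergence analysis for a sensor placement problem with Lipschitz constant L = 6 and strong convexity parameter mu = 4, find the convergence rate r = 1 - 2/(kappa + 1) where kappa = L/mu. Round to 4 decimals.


Step 1: Compute the condition number.
kappa = L/mu = 6/4 = 1.5
Step 2: Compute the convergence rate.
r = 1 - 2/(kappa + 1) = 1 - 2*mu/(L + mu) = (L - mu)/(L + mu) = 2/10 = 0.2


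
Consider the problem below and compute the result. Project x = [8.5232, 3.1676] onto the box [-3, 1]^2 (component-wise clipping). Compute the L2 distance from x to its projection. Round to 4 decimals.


Project each component onto [-3, 1].
clip(8.5232) = 1.0, clip(3.1676) = 1.0
Projection = [1.0, 1.0]
Squared diffs: [56.5985, 4.6985]
Distance = sqrt(61.297) = 7.8292


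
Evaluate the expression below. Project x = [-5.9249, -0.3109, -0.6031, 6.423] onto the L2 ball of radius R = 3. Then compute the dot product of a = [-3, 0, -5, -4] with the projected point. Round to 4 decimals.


Step 1: Compute ||x|| (intermediates to 6 decimals).
||x|| = sqrt((-5.9249)^2 + (-0.3109)^2 + (-0.6031)^2 + 6.423^2) = 8.764688
Step 2: Project.
Since ||x|| > R, scale = R/||x|| = 3/8.764688 = 0.342283, proj(x) = scale * x
proj(x) = [-2.027993, -0.106416, -0.206431, 2.198484]
Step 3: Dot product.
a^T * proj(x) = -3*(-2.027993) + 0*(-0.106416) - 5*(-0.206431) - 4*2.198484 = -1.6778


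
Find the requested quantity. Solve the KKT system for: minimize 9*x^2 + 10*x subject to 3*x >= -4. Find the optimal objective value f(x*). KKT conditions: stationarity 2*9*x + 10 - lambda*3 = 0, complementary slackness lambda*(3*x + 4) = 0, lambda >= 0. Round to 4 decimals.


Step 1: Try lambda = 0 (constraint inactive).
Stationarity: 2*9*x + 10 = 0
x* = -10/(2*9) = -5/9 = -0.5556 (rounded; the exact value -5/9 is used below)
Check constraint: 3*-0.5556 = -1.6668 >= -4 -- satisfied.
Step 2: Compute optimal value.
f(x*) = 9*(-5/9)^2 + 10*(-5/9) = -2.7778


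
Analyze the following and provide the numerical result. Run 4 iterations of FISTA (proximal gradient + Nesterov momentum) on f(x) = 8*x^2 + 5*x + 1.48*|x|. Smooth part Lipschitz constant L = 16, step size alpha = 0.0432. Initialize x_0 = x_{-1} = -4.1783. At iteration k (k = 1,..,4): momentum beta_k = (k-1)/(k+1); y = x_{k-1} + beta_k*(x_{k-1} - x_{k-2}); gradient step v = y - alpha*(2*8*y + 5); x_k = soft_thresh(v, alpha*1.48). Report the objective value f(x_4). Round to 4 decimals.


FISTA on f(x) = 8*x^2 + 5*x + 1.48*|x|
L = 16, alpha = 0.0432
Iteration 1: beta = 0.0, y = -4.1783 + 0.0*(-4.1783 + 4.1783) = -4.1783
  grad(y) = -61.8528, v = y - alpha*grad = -1.5063
  prox(v) = soft_thresh(-1.5063, 0.0639) = -1.4423
Iteration 2: beta = 0.3333, y = -1.4423 + 0.3333*(-1.4423 + 4.1783) = -0.5303
  grad(y) = -3.4853, v = y - alpha*grad = -0.3798
  prox(v) = soft_thresh(-0.3798, 0.0639) = -0.3158
Iteration 3: beta = 0.5, y = -0.3158 + 0.5*(-0.3158 + 1.4423) = 0.2474
  grad(y) = 8.9587, v = y - alpha*grad = -0.1396
  prox(v) = soft_thresh(-0.1396, 0.0639) = -0.0757
Iteration 4: beta = 0.6, y = -0.0757 + 0.6*(-0.0757 + 0.3158) = 0.0684
  grad(y) = 6.095, v = y - alpha*grad = -0.1949
  prox(v) = soft_thresh(-0.1949, 0.0639) = -0.1309
f(x_4) = 8*(-0.1309)^2 + 5*(-0.1309) + 1.48*|-0.1309| = -0.3237


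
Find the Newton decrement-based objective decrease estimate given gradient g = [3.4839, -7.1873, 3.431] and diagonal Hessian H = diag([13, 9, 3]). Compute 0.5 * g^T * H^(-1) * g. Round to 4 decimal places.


Step 1: H is diagonal, so H^(-1) * g = [0.268, -0.7986, 1.1437].
Step 2: g^T H^(-1) g = sum_i g_i^2 / H_ii
  = (3.4839)^2/13 + (-7.1873)^2/9 + (3.431)^2/3
  = 0.9337 + 5.7397 + 3.9239 = 10.5973
Step 3: Objective decrease = 0.5 * g^T H^(-1) g = 5.2986


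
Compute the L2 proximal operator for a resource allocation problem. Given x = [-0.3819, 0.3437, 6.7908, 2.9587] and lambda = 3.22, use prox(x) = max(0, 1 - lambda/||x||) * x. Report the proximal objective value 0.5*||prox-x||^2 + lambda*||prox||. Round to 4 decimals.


Step 1: Compute ||x||.
||x|| = 7.4251
Step 2: Compute scaling factor.
scale = max(0, 1 - 3.22/7.4251) = 0.5663
Step 3: prox(x) = [-0.2163, 0.1947, 3.8459, 1.6756]
||prox(x)|| = 4.2051
Step 4: Proximal objective.
0.5*||prox-x||^2 = 5.1842
lambda*||prox|| = 13.5404
Total = 18.7248


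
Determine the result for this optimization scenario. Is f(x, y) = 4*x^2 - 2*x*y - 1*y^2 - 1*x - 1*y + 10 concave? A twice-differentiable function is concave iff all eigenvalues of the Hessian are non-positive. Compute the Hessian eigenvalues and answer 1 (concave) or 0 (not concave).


The Hessian of f(x,y) = 4*x^2 - 2*x*y - 1*y^2 - 1*x - 1*y + 10 is:
H = [[8, -2], [-2, -2]]
Trace = 8 - 2 = 6
Determinant = 8*-2 - (-2)^2 = -20
Discriminant = (6)^2 - 4*-20 = 116.0
Eigenvalues: lambda_1 = -2.3852, lambda_2 = 8.3852
The function is not concave.

0


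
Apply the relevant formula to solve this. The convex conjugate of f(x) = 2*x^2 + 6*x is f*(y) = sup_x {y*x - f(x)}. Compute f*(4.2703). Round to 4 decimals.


f*(y) = sup_x {y*x - a*x^2 - b*x} = sup_x {(y-b)*x - a*x^2}
FOC: (y - b) - 2a*x = 0 => x* = (y - b)/(2a)
x* = (4.2703 - 6)/(2*2) = -0.4324
f*(4.2703) = (y-b)^2/(4a) = (4.2703 - 6)^2/(4*2)
= 2.9919/8 = 0.374


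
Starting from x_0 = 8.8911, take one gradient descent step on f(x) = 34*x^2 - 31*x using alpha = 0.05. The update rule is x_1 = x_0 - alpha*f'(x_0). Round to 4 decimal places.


We compute the gradient at x_0 and apply the update.
f'(x) = 68*x - 31
f'(8.8911) = 68*8.8911 - 31 = 573.5948
x_1 = 8.8911 - 0.05*573.5948 = -19.7886


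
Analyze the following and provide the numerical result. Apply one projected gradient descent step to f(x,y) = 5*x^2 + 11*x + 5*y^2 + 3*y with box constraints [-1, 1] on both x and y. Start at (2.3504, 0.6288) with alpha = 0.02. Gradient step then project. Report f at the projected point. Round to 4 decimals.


Step 1: Compute gradient at (2.3504, 0.6288).
grad_x = 2*5*2.3504 + 11 = 34.504
grad_y = 2*5*0.6288 + 3 = 9.288
Step 2: Gradient step.
x_raw = 2.3504 - 0.02*34.504 = 1.6603
y_raw = 0.6288 - 0.02*9.288 = 0.443
Step 3: Project onto [-1, 1].
x_proj = clip(1.6603) = 1.0
y_proj = clip(0.443) = 0.443
Step 4: Evaluate f.
f(1.0, 0.443) = 18.3105


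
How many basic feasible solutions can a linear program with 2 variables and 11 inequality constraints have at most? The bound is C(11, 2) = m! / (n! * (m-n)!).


Each vertex corresponds to some choice of n active constraints out of m, so the number of vertices is at most C(m, n) = m! / (n!(m-n)!).
m = 11, n = 2
Numerator: 11 * 10
Denominator: 2! = 2
C(11, 2) = 55


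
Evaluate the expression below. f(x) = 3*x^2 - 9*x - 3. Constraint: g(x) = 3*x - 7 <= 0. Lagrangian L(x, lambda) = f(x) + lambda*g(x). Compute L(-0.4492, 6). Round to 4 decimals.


Step 1: Evaluate f(x).
f(-0.4492) = 3*(-0.4492)^2 - 9*(-0.4492) - 3 = 1.6481
Step 2: Evaluate g(x).
g(-0.4492) = 3*-0.4492 - 7 = -8.3476
Step 3: Compute Lagrangian.
L = 1.6481 + 6*-8.3476 = -48.4375


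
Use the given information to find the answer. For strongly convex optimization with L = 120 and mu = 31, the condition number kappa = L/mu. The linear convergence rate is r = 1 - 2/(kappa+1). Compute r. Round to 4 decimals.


Step 1: Compute the condition number.
kappa = L/mu = 120/31 = 3.871
Step 2: Compute the convergence rate.
r = 1 - 2/(kappa + 1) = 1 - 2*mu/(L + mu) = (L - mu)/(L + mu) = 89/151 = 0.5894


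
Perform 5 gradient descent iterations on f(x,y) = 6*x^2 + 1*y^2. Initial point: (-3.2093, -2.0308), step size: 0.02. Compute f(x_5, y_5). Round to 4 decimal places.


Gradient descent on f(x,y) = 6*x^2 + 1*y^2.
Starting point: (-3.2093, -2.0308), alpha = 0.02
Step 1: grad_x = 2*6*-3.2093 = -38.5116, grad_y = 2*1*-2.0308 = -4.0616
  x_1 = -3.2093 - 0.02*-38.5116 = -2.4391
  y_1 = -2.0308 - 0.02*-4.0616 = -1.9496
Step 2: grad_x = 2*6*-2.4391 = -29.2688, grad_y = 2*1*-1.9496 = -3.8991
  x_2 = -2.4391 - 0.02*-29.2688 = -1.8537
  y_2 = -1.9496 - 0.02*-3.8991 = -1.8716
Step 3: grad_x = 2*6*-1.8537 = -22.2443, grad_y = 2*1*-1.8716 = -3.7432
  x_3 = -1.8537 - 0.02*-22.2443 = -1.4088
  y_3 = -1.8716 - 0.02*-3.7432 = -1.7967
Step 4: grad_x = 2*6*-1.4088 = -16.9057, grad_y = 2*1*-1.7967 = -3.5934
  x_4 = -1.4088 - 0.02*-16.9057 = -1.0707
  y_4 = -1.7967 - 0.02*-3.5934 = -1.7249
Step 5: grad_x = 2*6*-1.0707 = -12.8483, grad_y = 2*1*-1.7249 = -3.4497
  x_5 = -1.0707 - 0.02*-12.8483 = -0.8137
  y_5 = -1.7249 - 0.02*-3.4497 = -1.6559
f(-0.8137, -1.6559) = 6*(-0.8137)^2 + 1*(-1.6559)^2 = 6.7148


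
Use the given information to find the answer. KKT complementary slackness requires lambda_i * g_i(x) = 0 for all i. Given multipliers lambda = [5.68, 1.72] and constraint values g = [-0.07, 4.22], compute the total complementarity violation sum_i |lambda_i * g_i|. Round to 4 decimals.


KKT complementary slackness check:
lambda_1 * g_1 = 5.68 * -0.07 = -0.3976
lambda_2 * g_2 = 1.72 * 4.22 = 7.2584
Total violation = 0.3976 + 7.2584 = 7.656


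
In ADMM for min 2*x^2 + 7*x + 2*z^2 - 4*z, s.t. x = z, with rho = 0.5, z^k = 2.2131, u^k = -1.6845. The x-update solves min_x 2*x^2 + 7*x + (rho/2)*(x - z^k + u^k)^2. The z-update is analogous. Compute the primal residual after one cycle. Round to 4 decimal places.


ADMM iteration with rho = 0.5, z^k = 2.2131, u^k = -1.6845
Step 1: x-update.
Minimize 2*x^2 + 7*x + (0.5/2)*(x - 2.2131 - 1.6845)^2
FOC: (2*2 + 0.5)*x = -7 + 0.5*(2.2131 + 1.6845)
x^{k+1} = -1.1225
Step 2: z-update.
Minimize 2*z^2 - 4*z + (0.5/2)*(-1.1225 - z - 1.6845)^2
FOC: (2*2 + 0.5)*z = 4 + 0.5*(-1.1225 - 1.6845)
z^{k+1} = 0.577
Step 3: u-update.
u^{k+1} = -1.6845 - 1.1225 - 0.577 = -3.384
Step 4: Primal residual = |-1.1225 - 0.577| = 1.6995


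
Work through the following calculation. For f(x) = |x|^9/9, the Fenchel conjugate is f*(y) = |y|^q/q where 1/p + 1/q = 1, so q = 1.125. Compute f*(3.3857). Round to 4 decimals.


The conjugate exponent q satisfies 1/p + 1/q = 1.
p = 9, so q = 9/(9 - 1) = 1.125
|y|^q = 3.3857^1.125 = 3.9433
f*(3.3857) = 3.9433 / 1.125 = 3.5051


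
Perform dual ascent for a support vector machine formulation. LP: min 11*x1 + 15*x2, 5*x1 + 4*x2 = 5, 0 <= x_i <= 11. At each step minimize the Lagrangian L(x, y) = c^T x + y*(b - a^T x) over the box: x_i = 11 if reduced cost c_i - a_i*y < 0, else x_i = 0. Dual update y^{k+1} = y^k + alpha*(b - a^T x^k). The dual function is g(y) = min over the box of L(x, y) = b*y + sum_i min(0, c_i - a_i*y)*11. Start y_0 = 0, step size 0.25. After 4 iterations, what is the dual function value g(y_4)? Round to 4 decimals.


Dual ascent for LP: min 11*x1 + 15*x2, 5*x1 + 4*x2 = 5, 0 <= x_i <= 11
Step 1: y^k = 0.0, reduced costs: (11.0, 15.0)
  x^k = (0.0, 0.0), subgradient = b - a^T x = 5.0
  y^{k+1} = 0.0 + 0.25*5.0 = 1.25
Step 2: y^k = 1.25, reduced costs: (4.75, 10.0)
  x^k = (0.0, 0.0), subgradient = b - a^T x = 5.0
  y^{k+1} = 1.25 + 0.25*5.0 = 2.5
Step 3: y^k = 2.5, reduced costs: (-1.5, 5.0)
  x^k = (11.0, 0.0), subgradient = b - a^T x = -50.0
  y^{k+1} = 2.5 + 0.25*-50.0 = -10.0
Step 4: y^k = -10.0, reduced costs: (61.0, 55.0)
  x^k = (0.0, 0.0), subgradient = b - a^T x = 5.0
  y^{k+1} = -10.0 + 0.25*5.0 = -8.75
Dual objective at y_4 = -8.75: reduced costs (54.75, 50.0), box minimizer x = (0.0, 0.0)
g(y_4) = b*y + (c1 - a1*y)*x1 + (c2 - a2*y)*x2 = 5*(-8.75) + 54.75*0.0 + 50.0*0.0 = -43.75 + 0.0 + 0.0 = -43.75


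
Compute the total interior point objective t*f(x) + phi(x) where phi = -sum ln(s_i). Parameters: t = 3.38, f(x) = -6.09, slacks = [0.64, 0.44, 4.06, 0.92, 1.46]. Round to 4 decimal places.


Step 1: Compute log-barrier.
ln values: [-0.4463, -0.821, 1.4012, -0.0834, 0.3784]
phi = -(-0.4463 - 0.821 + 1.4012 - 0.0834 + 0.3784) = -0.429
Step 2: Compute augmented objective.
t*f(x) = 3.38*-6.09 = -20.5842
Total = -20.5842 - 0.429 = -21.0132


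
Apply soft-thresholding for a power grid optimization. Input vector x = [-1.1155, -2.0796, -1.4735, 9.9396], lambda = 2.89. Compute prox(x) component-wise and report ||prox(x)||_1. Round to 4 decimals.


Soft-thresholding with lambda = 2.89:
prox(-1.1155) = sign(-1.1155)*max(|-1.1155| - 2.89, 0) = 0.0
prox(-2.0796) = sign(-2.0796)*max(|-2.0796| - 2.89, 0) = 0.0
prox(-1.4735) = sign(-1.4735)*max(|-1.4735| - 2.89, 0) = 0.0
prox(9.9396) = sign(9.9396)*max(|9.9396| - 2.89, 0) = 7.0496
prox(x) = [0.0, 0.0, 0.0, 7.0496]
||prox(x)||_1 = 0.0 + 0.0 + 0.0 + 7.0496 = 7.0496


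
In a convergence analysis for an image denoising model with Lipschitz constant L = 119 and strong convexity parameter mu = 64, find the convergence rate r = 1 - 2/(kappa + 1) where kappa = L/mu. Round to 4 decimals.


Step 1: Compute the condition number.
kappa = L/mu = 119/64 = 1.8594
Step 2: Compute the convergence rate.
r = 1 - 2/(kappa + 1) = 1 - 2*mu/(L + mu) = (L - mu)/(L + mu) = 55/183 = 0.3005


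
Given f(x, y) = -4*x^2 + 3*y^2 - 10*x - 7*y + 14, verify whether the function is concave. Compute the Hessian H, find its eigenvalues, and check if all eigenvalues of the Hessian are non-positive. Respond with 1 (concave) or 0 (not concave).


The Hessian of f(x,y) = -4*x^2 + 3*y^2 - 10*x - 7*y + 14 is:
H = [[-8, 0], [0, 6]]
Trace = -8 + 6 = -2
Determinant = -8*6 - (0)^2 = -48
Discriminant = (-2)^2 - 4*-48 = 196.0
Eigenvalues: lambda_1 = -8.0, lambda_2 = 6.0
The function is not concave.

0


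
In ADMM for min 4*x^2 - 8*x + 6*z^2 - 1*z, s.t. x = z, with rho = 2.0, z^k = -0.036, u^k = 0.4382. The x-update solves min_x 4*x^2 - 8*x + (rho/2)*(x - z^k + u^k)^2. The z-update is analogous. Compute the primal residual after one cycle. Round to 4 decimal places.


ADMM iteration with rho = 2.0, z^k = -0.036, u^k = 0.4382
Step 1: x-update.
Minimize 4*x^2 - 8*x + (2.0/2)*(x + 0.036 + 0.4382)^2
FOC: (2*4 + 2.0)*x = 8 + 2.0*(-0.036 - 0.4382)
x^{k+1} = 0.7052
Step 2: z-update.
Minimize 6*z^2 - 1*z + (2.0/2)*(0.7052 - z + 0.4382)^2
FOC: (2*6 + 2.0)*z = 1 + 2.0*(0.7052 + 0.4382)
z^{k+1} = 0.2348
Step 3: u-update.
u^{k+1} = 0.4382 + 0.7052 - 0.2348 = 0.9086
Step 4: Primal residual = |0.7052 - 0.2348| = 0.4704


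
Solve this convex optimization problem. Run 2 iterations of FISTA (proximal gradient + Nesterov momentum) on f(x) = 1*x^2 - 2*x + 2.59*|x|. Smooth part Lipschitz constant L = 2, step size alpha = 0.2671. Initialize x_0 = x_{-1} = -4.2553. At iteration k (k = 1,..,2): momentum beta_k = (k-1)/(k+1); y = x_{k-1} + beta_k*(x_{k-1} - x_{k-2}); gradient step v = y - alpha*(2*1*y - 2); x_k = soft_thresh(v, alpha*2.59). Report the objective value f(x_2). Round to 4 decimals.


FISTA on f(x) = 1*x^2 - 2*x + 2.59*|x|
L = 2, alpha = 0.2671
Iteration 1: beta = 0.0, y = -4.2553 + 0.0*(-4.2553 + 4.2553) = -4.2553
  grad(y) = -10.5106, v = y - alpha*grad = -1.4479
  prox(v) = soft_thresh(-1.4479, 0.6918) = -0.7561
Iteration 2: beta = 0.3333, y = -0.7561 + 0.3333*(-0.7561 + 4.2553) = 0.4103
  grad(y) = -1.1795, v = y - alpha*grad = 0.7253
  prox(v) = soft_thresh(0.7253, 0.6918) = 0.0335
f(x_2) = 1*0.0335^2 - 2*0.0335 + 2.59*|0.0335| = 0.0209


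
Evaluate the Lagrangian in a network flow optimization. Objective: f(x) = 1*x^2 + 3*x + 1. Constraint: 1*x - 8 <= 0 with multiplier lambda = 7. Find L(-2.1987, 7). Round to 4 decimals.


Step 1: Evaluate f(x).
f(-2.1987) = 1*(-2.1987)^2 + 3*(-2.1987) + 1 = -0.7618
Step 2: Evaluate g(x).
g(-2.1987) = 1*-2.1987 - 8 = -10.1987
Step 3: Compute Lagrangian.
L = -0.7618 + 7*-10.1987 = -72.1527


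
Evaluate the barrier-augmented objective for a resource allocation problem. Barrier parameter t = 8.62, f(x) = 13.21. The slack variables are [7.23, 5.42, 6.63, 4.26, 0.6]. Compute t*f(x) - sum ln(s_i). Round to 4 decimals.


Step 1: Compute log-barrier.
ln values: [1.9782, 1.6901, 1.8916, 1.4493, -0.5108]
phi = -(1.9782 + 1.6901 + 1.8916 + 1.4493 - 0.5108) = -6.4984
Step 2: Compute augmented objective.
t*f(x) = 8.62*13.21 = 113.8702
Total = 113.8702 - 6.4984 = 107.3718


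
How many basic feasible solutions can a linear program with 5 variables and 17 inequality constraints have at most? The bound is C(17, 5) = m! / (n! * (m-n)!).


Each vertex corresponds to some choice of n active constraints out of m, so the number of vertices is at most C(m, n) = m! / (n!(m-n)!).
m = 17, n = 5
Numerator: 17 * 16 * 15 * 14 * 13
Denominator: 5! = 120
C(17, 5) = 6188


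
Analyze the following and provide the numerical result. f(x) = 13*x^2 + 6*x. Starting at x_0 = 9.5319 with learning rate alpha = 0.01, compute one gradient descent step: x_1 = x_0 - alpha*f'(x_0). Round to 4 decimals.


We compute the gradient at x_0 and apply the update.
f'(x) = 26*x + 6
f'(9.5319) = 26*9.5319 + 6 = 253.8294
x_1 = 9.5319 - 0.01*253.8294 = 6.9936


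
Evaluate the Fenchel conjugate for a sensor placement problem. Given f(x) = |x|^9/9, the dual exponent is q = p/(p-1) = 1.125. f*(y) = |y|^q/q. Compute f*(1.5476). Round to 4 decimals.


The conjugate exponent q satisfies 1/p + 1/q = 1.
p = 9, so q = 9/(9 - 1) = 1.125
|y|^q = 1.5476^1.125 = 1.6344
f*(1.5476) = 1.6344 / 1.125 = 1.4528


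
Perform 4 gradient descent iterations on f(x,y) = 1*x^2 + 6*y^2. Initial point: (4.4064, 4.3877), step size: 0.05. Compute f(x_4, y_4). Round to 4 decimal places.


Gradient descent on f(x,y) = 1*x^2 + 6*y^2.
Starting point: (4.4064, 4.3877), alpha = 0.05
Step 1: grad_x = 2*1*4.4064 = 8.8128, grad_y = 2*6*4.3877 = 52.6524
  x_1 = 4.4064 - 0.05*8.8128 = 3.9658
  y_1 = 4.3877 - 0.05*52.6524 = 1.7551
Step 2: grad_x = 2*1*3.9658 = 7.9315, grad_y = 2*6*1.7551 = 21.061
  x_2 = 3.9658 - 0.05*7.9315 = 3.5692
  y_2 = 1.7551 - 0.05*21.061 = 0.702
Step 3: grad_x = 2*1*3.5692 = 7.1384, grad_y = 2*6*0.702 = 8.4244
  x_3 = 3.5692 - 0.05*7.1384 = 3.2123
  y_3 = 0.702 - 0.05*8.4244 = 0.2808
Step 4: grad_x = 2*1*3.2123 = 6.4245, grad_y = 2*6*0.2808 = 3.3698
  x_4 = 3.2123 - 0.05*6.4245 = 2.891
  y_4 = 0.2808 - 0.05*3.3698 = 0.1123
f(2.891, 0.1123) = 1*2.891^2 + 6*0.1123^2 = 8.4338


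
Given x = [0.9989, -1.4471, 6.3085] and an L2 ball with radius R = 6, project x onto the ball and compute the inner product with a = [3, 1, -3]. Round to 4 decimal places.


Step 1: Compute ||x|| (intermediates to 6 decimals).
||x|| = sqrt(0.9989^2 + (-1.4471)^2 + 6.3085^2) = 6.548975
Step 2: Project.
Since ||x|| > R, scale = R/||x|| = 6/6.548975 = 0.916174, proj(x) = scale * x
proj(x) = [0.915166, -1.325795, 5.779684]
Step 3: Dot product.
a^T * proj(x) = 3*0.915166 + 1*(-1.325795) - 3*5.779684 = -15.9193


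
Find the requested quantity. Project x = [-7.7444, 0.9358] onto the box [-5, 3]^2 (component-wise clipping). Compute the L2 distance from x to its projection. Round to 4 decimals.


Project each component onto [-5, 3].
clip(-7.7444) = -5.0, clip(0.9358) = 0.9358
Projection = [-5.0, 0.9358]
Squared diffs: [7.5317, 0.0]
Distance = sqrt(7.5317) = 2.7444


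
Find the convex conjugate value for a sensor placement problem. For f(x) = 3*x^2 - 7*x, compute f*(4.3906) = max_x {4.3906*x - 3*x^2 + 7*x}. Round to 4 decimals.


f*(y) = sup_x {y*x - a*x^2 - b*x} = sup_x {(y-b)*x - a*x^2}
FOC: (y - b) - 2a*x = 0 => x* = (y - b)/(2a)
x* = (4.3906 + 7)/(2*3) = 1.8984
f*(4.3906) = (y-b)^2/(4a) = (4.3906 + 7)^2/(4*3)
= 129.7458/12 = 10.8121


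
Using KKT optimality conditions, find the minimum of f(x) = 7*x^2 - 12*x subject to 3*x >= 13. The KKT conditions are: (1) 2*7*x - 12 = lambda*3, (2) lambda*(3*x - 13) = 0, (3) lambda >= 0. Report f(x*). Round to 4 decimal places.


Step 1: Try lambda = 0 (constraint inactive).
x_unc = 12/(2*7) = 0.8571
Check: 3*0.8571 = 2.5713 < 13 -- violated!
Step 2: Constraint must be active: 3*x = 13
x* = 13/3 = 4.3333 (rounded; the exact value 13/3 is used below)
lambda = (2*7*(13/3) - 12)/3 = 16.2222
Step 3: Compute optimal value.
f(x*) = 7*(13/3)^2 - 12*(13/3) = 79.4444


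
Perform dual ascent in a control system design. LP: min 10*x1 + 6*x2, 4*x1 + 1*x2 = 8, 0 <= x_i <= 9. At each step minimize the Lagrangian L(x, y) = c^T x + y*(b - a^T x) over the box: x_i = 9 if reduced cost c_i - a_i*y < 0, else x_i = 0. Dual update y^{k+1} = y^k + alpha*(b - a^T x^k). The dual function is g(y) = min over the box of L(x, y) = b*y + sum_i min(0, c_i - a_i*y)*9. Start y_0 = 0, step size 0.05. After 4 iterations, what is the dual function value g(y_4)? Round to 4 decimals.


Dual ascent for LP: min 10*x1 + 6*x2, 4*x1 + 1*x2 = 8, 0 <= x_i <= 9
Step 1: y^k = 0.0, reduced costs: (10.0, 6.0)
  x^k = (0.0, 0.0), subgradient = b - a^T x = 8.0
  y^{k+1} = 0.0 + 0.05*8.0 = 0.4
Step 2: y^k = 0.4, reduced costs: (8.4, 5.6)
  x^k = (0.0, 0.0), subgradient = b - a^T x = 8.0
  y^{k+1} = 0.4 + 0.05*8.0 = 0.8
Step 3: y^k = 0.8, reduced costs: (6.8, 5.2)
  x^k = (0.0, 0.0), subgradient = b - a^T x = 8.0
  y^{k+1} = 0.8 + 0.05*8.0 = 1.2
Step 4: y^k = 1.2, reduced costs: (5.2, 4.8)
  x^k = (0.0, 0.0), subgradient = b - a^T x = 8.0
  y^{k+1} = 1.2 + 0.05*8.0 = 1.6
Dual objective at y_4 = 1.6: reduced costs (3.6, 4.4), box minimizer x = (0.0, 0.0)
g(y_4) = b*y + (c1 - a1*y)*x1 + (c2 - a2*y)*x2 = 8*1.6 + 3.6*0.0 + 4.4*0.0 = 12.8 + 0.0 + 0.0 = 12.8


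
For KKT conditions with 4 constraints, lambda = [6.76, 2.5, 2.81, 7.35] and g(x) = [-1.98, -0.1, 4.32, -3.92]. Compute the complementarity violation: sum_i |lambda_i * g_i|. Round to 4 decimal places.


KKT complementary slackness check:
lambda_1 * g_1 = 6.76 * -1.98 = -13.3848
lambda_2 * g_2 = 2.5 * -0.1 = -0.25
lambda_3 * g_3 = 2.81 * 4.32 = 12.1392
lambda_4 * g_4 = 7.35 * -3.92 = -28.812
Total violation = 13.3848 + 0.25 + 12.1392 + 28.812 = 54.586


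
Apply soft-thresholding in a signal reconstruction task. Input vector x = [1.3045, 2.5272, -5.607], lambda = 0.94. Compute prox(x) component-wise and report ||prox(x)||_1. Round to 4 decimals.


Soft-thresholding with lambda = 0.94:
prox(1.3045) = sign(1.3045)*max(|1.3045| - 0.94, 0) = 0.3645
prox(2.5272) = sign(2.5272)*max(|2.5272| - 0.94, 0) = 1.5872
prox(-5.607) = sign(-5.607)*max(|-5.607| - 0.94, 0) = -4.667
prox(x) = [0.3645, 1.5872, -4.667]
||prox(x)||_1 = 0.3645 + 1.5872 + 4.667 = 6.6187


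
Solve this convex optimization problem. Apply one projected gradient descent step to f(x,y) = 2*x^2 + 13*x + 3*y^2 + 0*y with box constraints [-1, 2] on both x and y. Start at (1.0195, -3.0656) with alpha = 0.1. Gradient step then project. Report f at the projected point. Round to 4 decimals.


Step 1: Compute gradient at (1.0195, -3.0656).
grad_x = 2*2*1.0195 + 13 = 17.078
grad_y = 2*3*-3.0656 + 0 = -18.3936
Step 2: Gradient step.
x_raw = 1.0195 - 0.1*17.078 = -0.6883
y_raw = -3.0656 - 0.1*-18.3936 = -1.2262
Step 3: Project onto [-1, 2].
x_proj = clip(-0.6883) = -0.6883
y_proj = clip(-1.2262) = -1.0
Step 4: Evaluate f.
f(-0.6883, -1.0) = -5.0004


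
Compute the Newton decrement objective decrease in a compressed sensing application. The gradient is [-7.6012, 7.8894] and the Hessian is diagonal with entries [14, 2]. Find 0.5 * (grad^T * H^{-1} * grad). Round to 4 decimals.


Step 1: H is diagonal, so H^(-1) * g = [-0.5429, 3.9447].
Step 2: g^T H^(-1) g = sum_i g_i^2 / H_ii
  = (-7.6012)^2/14 + (7.8894)^2/2
  = 4.127 + 31.1213 = 35.2483
Step 3: Objective decrease = 0.5 * g^T H^(-1) g = 17.6242


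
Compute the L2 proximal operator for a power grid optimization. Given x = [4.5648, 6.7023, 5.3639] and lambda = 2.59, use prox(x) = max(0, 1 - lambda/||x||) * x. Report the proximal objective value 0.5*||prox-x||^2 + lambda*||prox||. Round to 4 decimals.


Step 1: Compute ||x||.
||x|| = 9.7226
Step 2: Compute scaling factor.
scale = max(0, 1 - 2.59/9.7226) = 0.7336
Step 3: prox(x) = [3.3488, 4.9169, 3.935]
||prox(x)|| = 7.1326
Step 4: Proximal objective.
0.5*||prox-x||^2 = 3.3541
lambda*||prox|| = 18.4734
Total = 21.8276


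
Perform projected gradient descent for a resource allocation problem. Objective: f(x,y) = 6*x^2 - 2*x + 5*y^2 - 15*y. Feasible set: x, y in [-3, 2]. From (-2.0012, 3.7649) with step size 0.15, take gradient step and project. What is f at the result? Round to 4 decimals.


Step 1: Compute gradient at (-2.0012, 3.7649).
grad_x = 2*6*-2.0012 - 2 = -26.0144
grad_y = 2*5*3.7649 - 15 = 22.649
Step 2: Gradient step.
x_raw = -2.0012 - 0.15*-26.0144 = 1.901
y_raw = 3.7649 - 0.15*22.649 = 0.3676
Step 3: Project onto [-3, 2].
x_proj = clip(1.901) = 1.901
y_proj = clip(0.3676) = 0.3676
Step 4: Evaluate f.
f(1.901, 0.3676) = 13.0422


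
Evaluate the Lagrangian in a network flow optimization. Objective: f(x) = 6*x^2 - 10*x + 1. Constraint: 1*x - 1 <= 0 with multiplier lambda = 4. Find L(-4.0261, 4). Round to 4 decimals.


Step 1: Evaluate f(x).
f(-4.0261) = 6*(-4.0261)^2 - 10*(-4.0261) + 1 = 138.5179
Step 2: Evaluate g(x).
g(-4.0261) = 1*-4.0261 - 1 = -5.0261
Step 3: Compute Lagrangian.
L = 138.5179 + 4*-5.0261 = 118.4135


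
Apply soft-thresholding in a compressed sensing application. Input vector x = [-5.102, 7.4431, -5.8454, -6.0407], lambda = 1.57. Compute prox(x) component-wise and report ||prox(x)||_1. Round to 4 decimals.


Soft-thresholding with lambda = 1.57:
prox(-5.102) = sign(-5.102)*max(|-5.102| - 1.57, 0) = -3.532
prox(7.4431) = sign(7.4431)*max(|7.4431| - 1.57, 0) = 5.8731
prox(-5.8454) = sign(-5.8454)*max(|-5.8454| - 1.57, 0) = -4.2754
prox(-6.0407) = sign(-6.0407)*max(|-6.0407| - 1.57, 0) = -4.4707
prox(x) = [-3.532, 5.8731, -4.2754, -4.4707]
||prox(x)||_1 = 3.532 + 5.8731 + 4.2754 + 4.4707 = 18.1512


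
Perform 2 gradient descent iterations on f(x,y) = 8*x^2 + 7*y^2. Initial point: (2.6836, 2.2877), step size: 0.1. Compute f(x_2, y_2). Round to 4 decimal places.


Gradient descent on f(x,y) = 8*x^2 + 7*y^2.
Starting point: (2.6836, 2.2877), alpha = 0.1
Step 1: grad_x = 2*8*2.6836 = 42.9376, grad_y = 2*7*2.2877 = 32.0278
  x_1 = 2.6836 - 0.1*42.9376 = -1.6102
  y_1 = 2.2877 - 0.1*32.0278 = -0.9151
Step 2: grad_x = 2*8*-1.6102 = -25.7626, grad_y = 2*7*-0.9151 = -12.8111
  x_2 = -1.6102 - 0.1*-25.7626 = 0.9661
  y_2 = -0.9151 - 0.1*-12.8111 = 0.366
f(0.9661, 0.366) = 8*0.9661^2 + 7*0.366^2 = 8.4046


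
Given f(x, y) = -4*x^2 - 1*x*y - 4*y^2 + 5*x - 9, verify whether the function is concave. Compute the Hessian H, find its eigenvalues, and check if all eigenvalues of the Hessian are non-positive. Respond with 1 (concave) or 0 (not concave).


The Hessian of f(x,y) = -4*x^2 - 1*x*y - 4*y^2 + 5*x - 9 is:
H = [[-8, -1], [-1, -8]]
Trace = -8 - 8 = -16
Determinant = -8*-8 - (-1)^2 = 63
Discriminant = (-16)^2 - 4*63 = 4.0
Eigenvalues: lambda_1 = -9.0, lambda_2 = -7.0
The function is concave.

1


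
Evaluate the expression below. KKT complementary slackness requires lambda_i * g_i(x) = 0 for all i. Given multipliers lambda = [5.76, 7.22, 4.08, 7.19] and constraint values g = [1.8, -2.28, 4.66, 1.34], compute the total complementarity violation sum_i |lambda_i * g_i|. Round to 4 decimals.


KKT complementary slackness check:
lambda_1 * g_1 = 5.76 * 1.8 = 10.368
lambda_2 * g_2 = 7.22 * -2.28 = -16.4616
lambda_3 * g_3 = 4.08 * 4.66 = 19.0128
lambda_4 * g_4 = 7.19 * 1.34 = 9.6346
Total violation = 10.368 + 16.4616 + 19.0128 + 9.6346 = 55.477
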